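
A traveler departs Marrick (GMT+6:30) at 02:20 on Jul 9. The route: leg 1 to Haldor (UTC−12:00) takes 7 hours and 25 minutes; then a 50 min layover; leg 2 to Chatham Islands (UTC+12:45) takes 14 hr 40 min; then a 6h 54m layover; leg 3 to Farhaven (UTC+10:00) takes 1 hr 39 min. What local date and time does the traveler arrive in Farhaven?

Convert departure to UTC: 02:20 − 6:30 = 19:50 UTC on Jul 8.
Add 7 hours and 25 minutes leg 1 → 03:15 UTC (Jul 9).
Add 50 minutes layover in Haldor → 04:05 UTC.
Add 14 hours and 40 minutes leg 2 → 18:45 UTC.
Add 6 hours 54 minutes layover in Chatham Islands → 01:39 UTC (Jul 10).
Add 1 hour and 39 minutes leg 3 → 03:18 UTC.
Farhaven is UTC+10:00, so local arrival = 03:18 + 10:00 = 13:18 on Jul 10.

13:18 on Jul 10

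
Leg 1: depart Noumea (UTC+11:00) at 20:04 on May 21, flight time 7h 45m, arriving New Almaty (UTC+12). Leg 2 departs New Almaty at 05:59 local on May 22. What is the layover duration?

1 hour 10 minutes

Convert departure to UTC: 20:04 − 11:00 = 09:04 UTC on May 21.
Add 7 hours and 45 minutes flight time → 16:49 UTC.
New Almaty is UTC+12:00, so local arrival = 16:49 + 12:00 = 04:49 on May 22.
Layover = 05:59 − 04:49 = 1 hour 10 minutes.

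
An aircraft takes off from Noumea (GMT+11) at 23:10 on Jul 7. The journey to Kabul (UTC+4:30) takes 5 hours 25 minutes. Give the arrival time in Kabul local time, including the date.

22:05 on Jul 7

Kabul is 6:30 behind Noumea.
After 5 hours 25 minutes it is 04:35 (Jul 8) in Noumea.
Shift by the zone difference: 04:35 − 6:30 = 22:05 on Jul 7 in Kabul.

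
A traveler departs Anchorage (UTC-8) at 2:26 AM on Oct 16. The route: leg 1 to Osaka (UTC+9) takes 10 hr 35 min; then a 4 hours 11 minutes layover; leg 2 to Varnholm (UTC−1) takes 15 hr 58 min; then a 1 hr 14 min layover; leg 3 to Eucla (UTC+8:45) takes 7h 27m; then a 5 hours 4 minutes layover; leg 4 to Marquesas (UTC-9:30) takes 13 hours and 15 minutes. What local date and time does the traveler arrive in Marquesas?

10:40 AM on October 18

Convert departure to UTC: 2:26 AM + 8:00 = 10:26 AM UTC on Oct 16.
Add 10 hours 35 minutes leg 1 → 9:01 PM UTC.
Add 4 hours 11 minutes layover in Osaka → 1:12 AM UTC (Oct 17).
Add 15 hours and 58 minutes leg 2 → 5:10 PM UTC.
Add 1 hour and 14 minutes layover in Varnholm → 6:24 PM UTC.
Add 7 hours and 27 minutes leg 3 → 1:51 AM UTC (Oct 18).
Add 5 hours and 4 minutes layover in Eucla → 6:55 AM UTC.
Add 13 hours and 15 minutes leg 4 → 8:10 PM UTC.
Marquesas is UTC−9:30, so local arrival = 8:10 PM − 9:30 = 10:40 AM on Oct 18.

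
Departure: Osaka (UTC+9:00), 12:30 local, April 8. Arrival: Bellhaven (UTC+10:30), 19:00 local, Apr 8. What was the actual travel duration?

5 hours

Bellhaven is 1:30 ahead of Osaka.
Clock-face elapsed time (ignoring zones) is 6 hours 30 minutes.
Actual elapsed = 6 hours 30 minutes − 1:30 = 5 hours.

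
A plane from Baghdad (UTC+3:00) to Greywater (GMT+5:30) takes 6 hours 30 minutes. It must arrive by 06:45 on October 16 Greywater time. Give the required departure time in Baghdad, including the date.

21:45 on October 15

Target arrival in UTC: 06:45 − 5:30 = 01:15 on Oct 16.
Subtract 6 hours 30 minutes → departure 18:45 UTC on Oct 15.
Baghdad is UTC+3:00: 18:45 + 3:00 = 21:45 on Oct 15.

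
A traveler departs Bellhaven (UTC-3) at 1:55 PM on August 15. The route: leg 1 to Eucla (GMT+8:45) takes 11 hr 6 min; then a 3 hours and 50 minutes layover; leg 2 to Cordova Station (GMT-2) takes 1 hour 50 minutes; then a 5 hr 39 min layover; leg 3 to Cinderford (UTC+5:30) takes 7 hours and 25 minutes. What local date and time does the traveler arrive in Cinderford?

4:15 AM on August 17

Convert departure to UTC: 1:55 PM + 3:00 = 4:55 PM UTC on Aug 15.
Add 11 hours and 6 minutes leg 1 → 4:01 AM UTC (Aug 16).
Add 3 hours and 50 minutes layover in Eucla → 7:51 AM UTC.
Add 1 hour 50 minutes leg 2 → 9:41 AM UTC.
Add 5 hours and 39 minutes layover in Cordova Station → 3:20 PM UTC.
Add 7 hours 25 minutes leg 3 → 10:45 PM UTC.
Cinderford is UTC+5:30, so local arrival = 10:45 PM + 5:30 = 4:15 AM on Aug 17.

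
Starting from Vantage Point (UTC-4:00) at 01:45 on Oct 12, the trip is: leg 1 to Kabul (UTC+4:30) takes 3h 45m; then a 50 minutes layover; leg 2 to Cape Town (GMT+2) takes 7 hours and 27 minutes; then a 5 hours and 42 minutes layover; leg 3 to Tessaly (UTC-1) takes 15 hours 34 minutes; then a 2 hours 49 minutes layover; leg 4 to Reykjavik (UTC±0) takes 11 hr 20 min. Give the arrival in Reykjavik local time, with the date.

05:12 on Oct 14

Convert departure to UTC: 01:45 + 4:00 = 05:45 UTC on Oct 12.
Add 3 hours 45 minutes leg 1 → 09:30 UTC.
Add 50 minutes layover in Kabul → 10:20 UTC.
Add 7 hours and 27 minutes leg 2 → 17:47 UTC.
Add 5 hours and 42 minutes layover in Cape Town → 23:29 UTC.
Add 15 hours and 34 minutes leg 3 → 15:03 UTC (Oct 13).
Add 2 hours 49 minutes layover in Tessaly → 17:52 UTC.
Add 11 hours and 20 minutes leg 4 → 05:12 UTC (Oct 14).
Reykjavik is UTC+0, so local arrival is the same: 05:12 on Oct 14.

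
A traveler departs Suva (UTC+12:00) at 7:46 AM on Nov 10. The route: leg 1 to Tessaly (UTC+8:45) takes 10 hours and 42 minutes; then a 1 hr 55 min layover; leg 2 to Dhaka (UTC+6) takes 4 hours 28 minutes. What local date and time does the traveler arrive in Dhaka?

Convert departure to UTC: 7:46 AM − 12:00 = 7:46 PM UTC on Nov 9.
Add 10 hours and 42 minutes leg 1 → 6:28 AM UTC (Nov 10).
Add 1 hour and 55 minutes layover in Tessaly → 8:23 AM UTC.
Add 4 hours and 28 minutes leg 2 → 12:51 PM UTC.
Dhaka is UTC+6:00, so local arrival = 12:51 PM + 6:00 = 6:51 PM on Nov 10.

6:51 PM on Nov 10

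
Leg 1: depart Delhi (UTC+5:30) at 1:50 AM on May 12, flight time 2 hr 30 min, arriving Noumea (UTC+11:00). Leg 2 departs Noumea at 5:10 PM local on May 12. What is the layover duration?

7 hours 20 minutes

Convert departure to UTC: 1:50 AM − 5:30 = 8:20 PM UTC on May 11.
Add 2 hours and 30 minutes flight time → 10:50 PM UTC.
Noumea is UTC+11:00, so local arrival = 10:50 PM + 11:00 = 9:50 AM on May 12.
Layover = 5:10 PM − 9:50 AM = 7 hours 20 minutes.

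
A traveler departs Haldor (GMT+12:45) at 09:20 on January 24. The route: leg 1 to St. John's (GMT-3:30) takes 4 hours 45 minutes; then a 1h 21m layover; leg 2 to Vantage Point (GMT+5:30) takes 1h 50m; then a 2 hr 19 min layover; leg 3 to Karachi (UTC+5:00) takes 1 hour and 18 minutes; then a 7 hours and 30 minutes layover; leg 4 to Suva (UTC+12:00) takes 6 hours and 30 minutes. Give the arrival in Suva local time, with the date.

Convert departure to UTC: 09:20 − 12:45 = 20:35 UTC on Jan 23.
Add 4 hours and 45 minutes leg 1 → 01:20 UTC (Jan 24).
Add 1 hour and 21 minutes layover in St. John's → 02:41 UTC.
Add 1 hour and 50 minutes leg 2 → 04:31 UTC.
Add 2 hours 19 minutes layover in Vantage Point → 06:50 UTC.
Add 1 hour and 18 minutes leg 3 → 08:08 UTC.
Add 7 hours 30 minutes layover in Karachi → 15:38 UTC.
Add 6 hours 30 minutes leg 4 → 22:08 UTC.
Suva is UTC+12:00, so local arrival = 22:08 + 12:00 = 10:08 on Jan 25.

10:08 on Jan 25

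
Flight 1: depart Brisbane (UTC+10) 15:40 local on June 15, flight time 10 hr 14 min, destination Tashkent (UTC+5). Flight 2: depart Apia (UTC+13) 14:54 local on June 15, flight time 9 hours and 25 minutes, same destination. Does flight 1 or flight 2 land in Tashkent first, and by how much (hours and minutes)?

the second, by 4 hours 35 minutes

Flight 1 in UTC: 15:40 − 10:00 = 05:40 on Jun 15.
+10 hours 14 minutes → arrive 15:54 UTC on Jun 15.
Flight 2 in UTC: 14:54 − 13:00 = 01:54 on Jun 15.
+9 hours 25 minutes → arrive 11:19 UTC on Jun 15.
Flight 2 lands earlier by 4 hours 35 minutes.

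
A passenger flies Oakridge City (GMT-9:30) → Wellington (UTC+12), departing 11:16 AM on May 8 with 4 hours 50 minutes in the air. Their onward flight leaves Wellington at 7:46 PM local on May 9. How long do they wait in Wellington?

Convert departure to UTC: 11:16 AM + 9:30 = 8:46 PM UTC on May 8.
Add 4 hours 50 minutes flight time → 1:36 AM UTC (May 9).
Wellington is UTC+12:00, so local arrival = 1:36 AM + 12:00 = 1:36 PM on May 9.
Layover = 7:46 PM − 1:36 PM = 6 hours 10 minutes.

6 hours 10 minutes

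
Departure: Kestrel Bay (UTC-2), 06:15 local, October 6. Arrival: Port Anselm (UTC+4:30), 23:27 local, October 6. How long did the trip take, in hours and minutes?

10 hours 42 minutes

Departure in UTC: 06:15 + 2:00 = 08:15 on Oct 6.
Arrival in UTC: 23:27 − 4:30 = 18:57 on Oct 6.
Elapsed = 18:57 − 08:15 = 10 hours 42 minutes.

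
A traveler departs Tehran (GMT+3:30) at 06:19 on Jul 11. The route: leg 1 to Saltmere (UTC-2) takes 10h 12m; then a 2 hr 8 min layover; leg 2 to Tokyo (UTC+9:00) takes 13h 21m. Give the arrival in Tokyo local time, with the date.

13:30 on Jul 12

Convert departure to UTC: 06:19 − 3:30 = 02:49 UTC on Jul 11.
Add 10 hours and 12 minutes leg 1 → 13:01 UTC.
Add 2 hours 8 minutes layover in Saltmere → 15:09 UTC.
Add 13 hours 21 minutes leg 2 → 04:30 UTC (Jul 12).
Tokyo is UTC+9:00, so local arrival = 04:30 + 9:00 = 13:30 on Jul 12.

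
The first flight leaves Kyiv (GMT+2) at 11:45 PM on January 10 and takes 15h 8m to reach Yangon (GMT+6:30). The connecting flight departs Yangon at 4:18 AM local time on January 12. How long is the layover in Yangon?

8 hours 55 minutes

Convert departure to UTC: 11:45 PM − 2:00 = 9:45 PM UTC on Jan 10.
Add 15 hours and 8 minutes flight time → 12:53 PM UTC (Jan 11).
Yangon is UTC+6:30, so local arrival = 12:53 PM + 6:30 = 7:23 PM on Jan 11.
Layover = 4:18 AM − 7:23 PM (+1 day) = 8 hours 55 minutes.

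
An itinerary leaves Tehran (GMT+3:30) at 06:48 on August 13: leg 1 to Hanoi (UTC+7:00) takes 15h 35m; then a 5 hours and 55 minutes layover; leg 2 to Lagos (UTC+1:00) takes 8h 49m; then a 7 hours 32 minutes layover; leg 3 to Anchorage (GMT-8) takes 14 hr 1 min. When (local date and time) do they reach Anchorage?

Convert departure to UTC: 06:48 − 3:30 = 03:18 UTC on Aug 13.
Add 15 hours and 35 minutes leg 1 → 18:53 UTC.
Add 5 hours and 55 minutes layover in Hanoi → 00:48 UTC (Aug 14).
Add 8 hours and 49 minutes leg 2 → 09:37 UTC.
Add 7 hours and 32 minutes layover in Lagos → 17:09 UTC.
Add 14 hours 1 minute leg 3 → 07:10 UTC (Aug 15).
Anchorage is UTC−8:00, so local arrival = 07:10 − 8:00 = 23:10 on Aug 14.

23:10 on Aug 14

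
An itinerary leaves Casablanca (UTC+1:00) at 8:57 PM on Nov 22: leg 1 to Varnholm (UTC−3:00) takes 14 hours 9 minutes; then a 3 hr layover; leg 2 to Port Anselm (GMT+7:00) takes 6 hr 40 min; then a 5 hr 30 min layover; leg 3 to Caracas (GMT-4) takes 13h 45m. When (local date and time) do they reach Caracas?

11:01 AM on November 24

Convert departure to UTC: 8:57 PM − 1:00 = 7:57 PM UTC on Nov 22.
Add 14 hours and 9 minutes leg 1 → 10:06 AM UTC (Nov 23).
Add 3 hours layover in Varnholm → 1:06 PM UTC.
Add 6 hours and 40 minutes leg 2 → 7:46 PM UTC.
Add 5 hours and 30 minutes layover in Port Anselm → 1:16 AM UTC (Nov 24).
Add 13 hours and 45 minutes leg 3 → 3:01 PM UTC.
Caracas is UTC−4:00, so local arrival = 3:01 PM − 4:00 = 11:01 AM on Nov 24.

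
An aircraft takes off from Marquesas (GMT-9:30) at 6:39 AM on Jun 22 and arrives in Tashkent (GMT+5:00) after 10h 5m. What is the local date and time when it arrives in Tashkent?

7:14 AM on June 23

Convert departure to UTC: 6:39 AM + 9:30 = 4:09 PM UTC on Jun 22.
Add 10 hours and 5 minutes travel time → 2:14 AM UTC (Jun 23).
Tashkent is UTC+5:00, so local arrival = 2:14 AM + 5:00 = 7:14 AM on Jun 23.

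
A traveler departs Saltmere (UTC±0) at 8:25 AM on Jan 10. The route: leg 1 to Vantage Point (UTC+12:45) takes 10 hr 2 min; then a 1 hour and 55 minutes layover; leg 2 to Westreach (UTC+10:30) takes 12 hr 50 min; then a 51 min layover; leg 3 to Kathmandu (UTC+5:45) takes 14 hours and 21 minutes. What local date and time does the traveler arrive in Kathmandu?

6:09 AM on Jan 12

Saltmere is at UTC+0, so departure is already 8:25 AM UTC on Jan 10.
Add 10 hours 2 minutes leg 1 → 6:27 PM UTC.
Add 1 hour and 55 minutes layover in Vantage Point → 8:22 PM UTC.
Add 12 hours 50 minutes leg 2 → 9:12 AM UTC (Jan 11).
Add 51 minutes layover in Westreach → 10:03 AM UTC.
Add 14 hours 21 minutes leg 3 → 12:24 AM UTC (Jan 12).
Kathmandu is UTC+5:45, so local arrival = 12:24 AM + 5:45 = 6:09 AM on Jan 12.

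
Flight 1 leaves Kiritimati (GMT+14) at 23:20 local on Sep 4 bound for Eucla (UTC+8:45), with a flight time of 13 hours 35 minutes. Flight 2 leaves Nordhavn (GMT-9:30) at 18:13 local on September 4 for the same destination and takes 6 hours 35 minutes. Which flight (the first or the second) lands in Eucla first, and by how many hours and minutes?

the first, by 11 hours 23 minutes

Flight 1 in UTC: 23:20 − 14:00 = 09:20 on Sep 4.
+13 hours 35 minutes → arrive 22:55 UTC on Sep 4.
Flight 2 in UTC: 18:13 + 9:30 = 03:43 on Sep 5.
+6 hours 35 minutes → arrive 10:18 UTC on Sep 5.
Flight 1 lands earlier by 11 hours 23 minutes.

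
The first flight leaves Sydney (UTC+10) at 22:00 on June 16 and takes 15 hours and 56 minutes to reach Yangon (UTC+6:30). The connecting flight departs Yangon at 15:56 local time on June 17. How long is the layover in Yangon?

5 hours 30 minutes

Convert departure to UTC: 22:00 − 10:00 = 12:00 UTC on Jun 16.
Add 15 hours and 56 minutes flight time → 03:56 UTC (Jun 17).
Yangon is UTC+6:30, so local arrival = 03:56 + 6:30 = 10:26 on Jun 17.
Layover = 15:56 − 10:26 = 5 hours 30 minutes.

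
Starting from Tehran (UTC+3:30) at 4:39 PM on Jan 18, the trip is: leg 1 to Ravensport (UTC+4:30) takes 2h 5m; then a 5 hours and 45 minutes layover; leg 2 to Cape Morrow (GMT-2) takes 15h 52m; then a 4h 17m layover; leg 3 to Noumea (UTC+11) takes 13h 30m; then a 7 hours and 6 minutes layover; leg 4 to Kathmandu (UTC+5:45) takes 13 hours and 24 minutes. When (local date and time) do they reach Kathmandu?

8:53 AM on Jan 21

Convert departure to UTC: 4:39 PM − 3:30 = 1:09 PM UTC on Jan 18.
Add 2 hours and 5 minutes leg 1 → 3:14 PM UTC.
Add 5 hours 45 minutes layover in Ravensport → 8:59 PM UTC.
Add 15 hours and 52 minutes leg 2 → 12:51 PM UTC (Jan 19).
Add 4 hours 17 minutes layover in Cape Morrow → 5:08 PM UTC.
Add 13 hours and 30 minutes leg 3 → 6:38 AM UTC (Jan 20).
Add 7 hours 6 minutes layover in Noumea → 1:44 PM UTC.
Add 13 hours 24 minutes leg 4 → 3:08 AM UTC (Jan 21).
Kathmandu is UTC+5:45, so local arrival = 3:08 AM + 5:45 = 8:53 AM on Jan 21.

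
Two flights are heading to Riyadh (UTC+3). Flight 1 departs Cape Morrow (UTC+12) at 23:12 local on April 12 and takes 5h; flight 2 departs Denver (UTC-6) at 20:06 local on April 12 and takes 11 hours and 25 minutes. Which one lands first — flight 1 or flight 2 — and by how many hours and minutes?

the first, by 21 hours 19 minutes

Flight 1 in UTC: 23:12 − 12:00 = 11:12 on Apr 12.
+5 hours → arrive 16:12 UTC on Apr 12.
Flight 2 in UTC: 20:06 + 6:00 = 02:06 on Apr 13.
+11 hours and 25 minutes → arrive 13:31 UTC on Apr 13.
Flight 1 lands earlier by 21 hours 19 minutes.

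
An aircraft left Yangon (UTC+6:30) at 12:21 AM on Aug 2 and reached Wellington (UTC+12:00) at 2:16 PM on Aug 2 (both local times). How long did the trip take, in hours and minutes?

Departure in UTC: 12:21 AM − 6:30 = 5:51 PM on Aug 1.
Arrival in UTC: 2:16 PM − 12:00 = 2:16 AM on Aug 2.
Elapsed = 2:16 AM − 5:51 PM (+1 day) = 8 hours 25 minutes.

8 hours 25 minutes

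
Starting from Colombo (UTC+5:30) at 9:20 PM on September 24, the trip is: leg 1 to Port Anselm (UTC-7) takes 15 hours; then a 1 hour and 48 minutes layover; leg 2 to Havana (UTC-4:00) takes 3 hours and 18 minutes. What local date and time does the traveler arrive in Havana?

7:56 AM on Sep 25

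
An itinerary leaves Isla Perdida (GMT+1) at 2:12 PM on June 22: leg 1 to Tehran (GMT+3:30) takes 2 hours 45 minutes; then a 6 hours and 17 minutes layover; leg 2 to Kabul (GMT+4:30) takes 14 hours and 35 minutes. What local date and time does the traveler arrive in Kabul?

Convert departure to UTC: 2:12 PM − 1:00 = 1:12 PM UTC on Jun 22.
Add 2 hours and 45 minutes leg 1 → 3:57 PM UTC.
Add 6 hours and 17 minutes layover in Tehran → 10:14 PM UTC.
Add 14 hours 35 minutes leg 2 → 12:49 PM UTC (Jun 23).
Kabul is UTC+4:30, so local arrival = 12:49 PM + 4:30 = 5:19 PM on Jun 23.

5:19 PM on June 23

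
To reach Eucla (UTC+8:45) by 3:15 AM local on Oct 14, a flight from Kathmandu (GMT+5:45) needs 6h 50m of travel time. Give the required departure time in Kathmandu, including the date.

5:25 PM on October 13

Target arrival in UTC: 3:15 AM − 8:45 = 6:30 PM on Oct 13.
Subtract 6 hours and 50 minutes → departure 11:40 AM UTC on Oct 13.
Kathmandu is UTC+5:45: 11:40 AM + 5:45 = 5:25 PM on Oct 13.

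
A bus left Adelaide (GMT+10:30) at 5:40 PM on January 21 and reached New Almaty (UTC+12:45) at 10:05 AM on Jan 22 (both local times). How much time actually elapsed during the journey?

14 hours 10 minutes

New Almaty is 2:15 ahead of Adelaide.
Clock-face elapsed time (ignoring zones) is 16 hours 25 minutes.
Actual elapsed = 16 hours 25 minutes − 2:15 = 14 hours 10 minutes.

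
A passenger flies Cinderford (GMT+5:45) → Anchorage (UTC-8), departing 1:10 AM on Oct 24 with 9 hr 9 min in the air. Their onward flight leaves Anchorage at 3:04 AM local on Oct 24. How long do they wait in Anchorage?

6 hours 30 minutes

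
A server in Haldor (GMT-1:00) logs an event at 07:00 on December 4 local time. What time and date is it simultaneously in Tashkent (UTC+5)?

13:00 on Dec 4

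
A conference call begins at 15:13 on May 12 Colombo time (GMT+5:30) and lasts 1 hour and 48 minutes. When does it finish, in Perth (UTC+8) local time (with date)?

19:31 on May 12

Perth is 2:30 ahead of Colombo.
After 1 hour and 48 minutes it is 17:01 in Colombo.
Shift by the zone difference: 17:01 + 2:30 = 19:31 on May 12 in Perth.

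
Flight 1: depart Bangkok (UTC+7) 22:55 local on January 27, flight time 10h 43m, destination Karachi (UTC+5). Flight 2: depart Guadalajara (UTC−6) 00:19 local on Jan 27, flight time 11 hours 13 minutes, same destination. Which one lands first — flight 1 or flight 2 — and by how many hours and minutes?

the second, by 9 hours 6 minutes

Flight 1 in UTC: 22:55 − 7:00 = 15:55 on Jan 27.
+10 hours 43 minutes → arrive 02:38 UTC on Jan 28.
Flight 2 in UTC: 00:19 + 6:00 = 06:19 on Jan 27.
+11 hours 13 minutes → arrive 17:32 UTC on Jan 27.
Flight 2 lands earlier by 9 hours 6 minutes.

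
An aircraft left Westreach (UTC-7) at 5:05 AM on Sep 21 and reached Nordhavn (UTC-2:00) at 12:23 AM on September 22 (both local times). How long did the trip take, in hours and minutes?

Departure in UTC: 5:05 AM + 7:00 = 12:05 PM on Sep 21.
Arrival in UTC: 12:23 AM + 2:00 = 2:23 AM on Sep 22.
Elapsed = 2:23 AM − 12:05 PM (+1 day) = 14 hours 18 minutes.

14 hours 18 minutes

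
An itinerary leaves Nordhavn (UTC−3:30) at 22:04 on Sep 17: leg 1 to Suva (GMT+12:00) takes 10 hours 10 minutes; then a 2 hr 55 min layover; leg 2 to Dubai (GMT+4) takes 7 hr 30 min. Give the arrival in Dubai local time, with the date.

Convert departure to UTC: 22:04 + 3:30 = 01:34 UTC on Sep 18.
Add 10 hours and 10 minutes leg 1 → 11:44 UTC.
Add 2 hours and 55 minutes layover in Suva → 14:39 UTC.
Add 7 hours and 30 minutes leg 2 → 22:09 UTC.
Dubai is UTC+4:00, so local arrival = 22:09 + 4:00 = 02:09 on Sep 19.

02:09 on September 19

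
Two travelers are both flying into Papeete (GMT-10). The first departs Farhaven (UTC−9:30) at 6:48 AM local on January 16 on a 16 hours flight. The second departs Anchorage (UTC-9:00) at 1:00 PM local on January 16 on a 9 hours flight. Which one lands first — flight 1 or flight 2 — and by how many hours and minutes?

Flight 1 in UTC: 6:48 AM + 9:30 = 4:18 PM on Jan 16.
+16 hours → arrive 8:18 AM UTC on Jan 17.
Flight 2 in UTC: 1:00 PM + 9:00 = 10:00 PM on Jan 16.
+9 hours → arrive 7:00 AM UTC on Jan 17.
Flight 2 lands earlier by 1 hour 18 minutes.

the second, by 1 hour 18 minutes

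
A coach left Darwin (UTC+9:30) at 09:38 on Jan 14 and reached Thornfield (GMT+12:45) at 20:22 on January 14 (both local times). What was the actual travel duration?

Departure in UTC: 09:38 − 9:30 = 00:08 on Jan 14.
Arrival in UTC: 20:22 − 12:45 = 07:37 on Jan 14.
Elapsed = 07:37 − 00:08 = 7 hours 29 minutes.

7 hours 29 minutes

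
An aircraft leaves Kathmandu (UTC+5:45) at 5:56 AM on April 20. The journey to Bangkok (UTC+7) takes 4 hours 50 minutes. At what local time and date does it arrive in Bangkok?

Convert departure to UTC: 5:56 AM − 5:45 = 12:11 AM UTC on Apr 20.
Add 4 hours 50 minutes travel time → 5:01 AM UTC.
Bangkok is UTC+7:00, so local arrival = 5:01 AM + 7:00 = 12:01 PM on Apr 20.

12:01 PM on Apr 20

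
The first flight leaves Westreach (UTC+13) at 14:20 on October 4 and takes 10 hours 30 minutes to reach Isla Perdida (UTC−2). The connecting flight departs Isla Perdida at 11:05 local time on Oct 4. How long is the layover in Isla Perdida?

1 hour 15 minutes

Convert departure to UTC: 14:20 − 13:00 = 01:20 UTC on Oct 4.
Add 10 hours 30 minutes flight time → 11:50 UTC.
Isla Perdida is UTC−2:00, so local arrival = 11:50 − 2:00 = 09:50 on Oct 4.
Layover = 11:05 − 09:50 = 1 hour 15 minutes.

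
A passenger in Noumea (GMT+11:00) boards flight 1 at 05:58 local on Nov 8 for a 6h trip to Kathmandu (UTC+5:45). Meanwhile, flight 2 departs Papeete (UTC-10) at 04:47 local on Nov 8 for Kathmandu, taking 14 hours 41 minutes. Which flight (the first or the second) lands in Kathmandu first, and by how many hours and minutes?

the first, by 28 hours 30 minutes

Flight 1 in UTC: 05:58 − 11:00 = 18:58 on Nov 7.
+6 hours → arrive 00:58 UTC on Nov 8.
Flight 2 in UTC: 04:47 + 10:00 = 14:47 on Nov 8.
+14 hours 41 minutes → arrive 05:28 UTC on Nov 9.
Flight 1 lands earlier by 28 hours 30 minutes.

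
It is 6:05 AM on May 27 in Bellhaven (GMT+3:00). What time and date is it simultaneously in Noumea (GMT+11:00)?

Noumea is 8:00 ahead of Bellhaven.
Shift by the zone difference: 6:05 AM + 8:00 = 2:05 PM on May 27 in Noumea.

2:05 PM on May 27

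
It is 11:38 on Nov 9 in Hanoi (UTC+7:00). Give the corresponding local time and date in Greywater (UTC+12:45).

In UTC: 11:38 − 7:00 = 04:38 on Nov 9.
Greywater is UTC+12:45: 04:38 + 12:45 = 17:23 on Nov 9.

17:23 on November 9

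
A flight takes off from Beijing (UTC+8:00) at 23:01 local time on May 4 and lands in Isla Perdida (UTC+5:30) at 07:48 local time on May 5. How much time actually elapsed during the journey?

11 hours 17 minutes

Departure in UTC: 23:01 − 8:00 = 15:01 on May 4.
Arrival in UTC: 07:48 − 5:30 = 02:18 on May 5.
Elapsed = 02:18 − 15:01 (+1 day) = 11 hours 17 minutes.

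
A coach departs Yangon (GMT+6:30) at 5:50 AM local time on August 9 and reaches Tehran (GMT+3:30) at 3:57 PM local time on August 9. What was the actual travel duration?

Departure in UTC: 5:50 AM − 6:30 = 11:20 PM on Aug 8.
Arrival in UTC: 3:57 PM − 3:30 = 12:27 PM on Aug 9.
Elapsed = 12:27 PM − 11:20 PM (+1 day) = 13 hours 7 minutes.

13 hours 7 minutes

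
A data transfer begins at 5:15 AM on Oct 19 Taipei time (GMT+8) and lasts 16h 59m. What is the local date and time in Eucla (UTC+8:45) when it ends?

Convert start to UTC: 5:15 AM − 8:00 = 9:15 PM UTC on Oct 18.
Add 16 hours 59 minutes duration → 2:14 PM UTC (Oct 19).
Eucla is UTC+8:45, so local end time = 2:14 PM + 8:45 = 10:59 PM on Oct 19.

10:59 PM on October 19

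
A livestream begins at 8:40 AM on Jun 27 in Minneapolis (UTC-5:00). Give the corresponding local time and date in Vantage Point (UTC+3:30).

5:10 PM on Jun 27

In UTC: 8:40 AM + 5:00 = 1:40 PM on Jun 27.
Vantage Point is UTC+3:30: 1:40 PM + 3:30 = 5:10 PM on Jun 27.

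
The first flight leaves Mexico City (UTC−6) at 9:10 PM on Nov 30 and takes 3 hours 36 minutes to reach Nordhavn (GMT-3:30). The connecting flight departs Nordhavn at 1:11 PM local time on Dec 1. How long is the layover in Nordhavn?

9 hours 55 minutes

Convert departure to UTC: 9:10 PM + 6:00 = 3:10 AM UTC on Dec 1.
Add 3 hours and 36 minutes flight time → 6:46 AM UTC.
Nordhavn is UTC−3:30, so local arrival = 6:46 AM − 3:30 = 3:16 AM on Dec 1.
Layover = 1:11 PM − 3:16 AM = 9 hours 55 minutes.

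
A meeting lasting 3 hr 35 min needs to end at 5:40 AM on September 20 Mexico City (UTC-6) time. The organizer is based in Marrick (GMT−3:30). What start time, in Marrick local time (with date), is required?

Target end time in UTC: 5:40 AM + 6:00 = 11:40 AM on Sep 20.
Subtract 3 hours and 35 minutes → start 8:05 AM UTC on Sep 20.
Marrick is UTC−3:30: 8:05 AM − 3:30 = 4:35 AM on Sep 20.

4:35 AM on September 20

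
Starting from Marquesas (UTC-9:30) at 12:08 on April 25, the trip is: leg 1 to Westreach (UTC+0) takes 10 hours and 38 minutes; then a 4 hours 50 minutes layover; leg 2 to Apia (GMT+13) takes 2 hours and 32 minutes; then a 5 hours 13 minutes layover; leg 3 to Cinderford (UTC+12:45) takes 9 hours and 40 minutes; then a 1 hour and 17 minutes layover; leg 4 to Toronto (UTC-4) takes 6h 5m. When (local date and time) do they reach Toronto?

09:53 on April 27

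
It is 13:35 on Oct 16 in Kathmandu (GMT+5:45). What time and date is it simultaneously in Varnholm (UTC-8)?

Varnholm is 13:45 behind Kathmandu.
Shift by the zone difference: 13:35 − 13:45 = 23:50 on Oct 15 in Varnholm.

23:50 on October 15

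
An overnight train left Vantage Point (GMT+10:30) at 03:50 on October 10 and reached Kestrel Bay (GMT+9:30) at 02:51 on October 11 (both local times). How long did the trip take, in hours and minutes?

Departure in UTC: 03:50 − 10:30 = 17:20 on Oct 9.
Arrival in UTC: 02:51 − 9:30 = 17:21 on Oct 10.
Elapsed = 17:21 − 17:20 (+1 day) = 24 hours 1 minute.

24 hours 1 minute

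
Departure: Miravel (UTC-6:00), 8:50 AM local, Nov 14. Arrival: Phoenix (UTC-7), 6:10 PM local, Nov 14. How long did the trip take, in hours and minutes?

10 hours 20 minutes

Departure in UTC: 8:50 AM + 6:00 = 2:50 PM on Nov 14.
Arrival in UTC: 6:10 PM + 7:00 = 1:10 AM on Nov 15.
Elapsed = 1:10 AM − 2:50 PM (+1 day) = 10 hours 20 minutes.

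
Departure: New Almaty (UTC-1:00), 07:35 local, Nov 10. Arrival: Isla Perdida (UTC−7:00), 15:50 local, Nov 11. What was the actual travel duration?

38 hours 15 minutes

Departure in UTC: 07:35 + 1:00 = 08:35 on Nov 10.
Arrival in UTC: 15:50 + 7:00 = 22:50 on Nov 11.
Elapsed = 22:50 − 08:35 (+1 day) = 38 hours 15 minutes.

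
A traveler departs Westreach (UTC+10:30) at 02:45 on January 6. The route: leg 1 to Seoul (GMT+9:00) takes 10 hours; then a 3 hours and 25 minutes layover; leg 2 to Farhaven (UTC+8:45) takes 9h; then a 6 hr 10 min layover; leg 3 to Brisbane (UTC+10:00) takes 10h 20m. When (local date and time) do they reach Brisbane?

17:10 on January 7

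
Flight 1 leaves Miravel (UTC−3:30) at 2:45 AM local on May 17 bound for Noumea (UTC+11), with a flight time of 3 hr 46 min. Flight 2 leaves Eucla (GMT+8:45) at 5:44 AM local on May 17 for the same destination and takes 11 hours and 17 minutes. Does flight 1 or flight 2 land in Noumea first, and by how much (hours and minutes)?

Flight 1 in UTC: 2:45 AM + 3:30 = 6:15 AM on May 17.
+3 hours and 46 minutes → arrive 10:01 AM UTC on May 17.
Flight 2 in UTC: 5:44 AM − 8:45 = 8:59 PM on May 16.
+11 hours and 17 minutes → arrive 8:16 AM UTC on May 17.
Flight 2 lands earlier by 1 hour 45 minutes.

the second, by 1 hour 45 minutes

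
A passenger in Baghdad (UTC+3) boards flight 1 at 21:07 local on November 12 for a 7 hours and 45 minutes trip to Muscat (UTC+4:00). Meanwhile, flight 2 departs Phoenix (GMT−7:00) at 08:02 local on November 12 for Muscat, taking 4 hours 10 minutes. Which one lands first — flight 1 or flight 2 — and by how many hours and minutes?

Flight 1 in UTC: 21:07 − 3:00 = 18:07 on Nov 12.
+7 hours and 45 minutes → arrive 01:52 UTC on Nov 13.
Flight 2 in UTC: 08:02 + 7:00 = 15:02 on Nov 12.
+4 hours and 10 minutes → arrive 19:12 UTC on Nov 12.
Flight 2 lands earlier by 6 hours 40 minutes.

the second, by 6 hours 40 minutes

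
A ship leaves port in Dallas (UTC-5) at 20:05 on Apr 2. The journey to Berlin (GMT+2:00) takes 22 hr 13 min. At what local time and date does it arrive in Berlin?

Berlin is 7:00 ahead of Dallas.
After 22 hours 13 minutes it is 18:18 (Apr 3) in Dallas.
Shift by the zone difference: 18:18 + 7:00 = 01:18 on Apr 4 in Berlin.

01:18 on April 4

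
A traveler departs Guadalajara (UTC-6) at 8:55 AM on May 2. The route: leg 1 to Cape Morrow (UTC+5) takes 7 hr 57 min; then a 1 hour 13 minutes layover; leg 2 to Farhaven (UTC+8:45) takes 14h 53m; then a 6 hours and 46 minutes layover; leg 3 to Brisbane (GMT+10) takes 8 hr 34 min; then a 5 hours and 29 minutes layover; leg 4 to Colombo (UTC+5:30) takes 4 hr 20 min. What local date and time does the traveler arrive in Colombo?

Convert departure to UTC: 8:55 AM + 6:00 = 2:55 PM UTC on May 2.
Add 7 hours and 57 minutes leg 1 → 10:52 PM UTC.
Add 1 hour 13 minutes layover in Cape Morrow → 12:05 AM UTC (May 3).
Add 14 hours and 53 minutes leg 2 → 2:58 PM UTC.
Add 6 hours 46 minutes layover in Farhaven → 9:44 PM UTC.
Add 8 hours 34 minutes leg 3 → 6:18 AM UTC (May 4).
Add 5 hours 29 minutes layover in Brisbane → 11:47 AM UTC.
Add 4 hours 20 minutes leg 4 → 4:07 PM UTC.
Colombo is UTC+5:30, so local arrival = 4:07 PM + 5:30 = 9:37 PM on May 4.

9:37 PM on May 4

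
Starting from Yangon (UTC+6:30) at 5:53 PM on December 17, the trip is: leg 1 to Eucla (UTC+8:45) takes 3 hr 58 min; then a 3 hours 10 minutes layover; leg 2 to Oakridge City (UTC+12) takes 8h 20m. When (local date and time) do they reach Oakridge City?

2:51 PM on Dec 18

Convert departure to UTC: 5:53 PM − 6:30 = 11:23 AM UTC on Dec 17.
Add 3 hours and 58 minutes leg 1 → 3:21 PM UTC.
Add 3 hours and 10 minutes layover in Eucla → 6:31 PM UTC.
Add 8 hours and 20 minutes leg 2 → 2:51 AM UTC (Dec 18).
Oakridge City is UTC+12:00, so local arrival = 2:51 AM + 12:00 = 2:51 PM on Dec 18.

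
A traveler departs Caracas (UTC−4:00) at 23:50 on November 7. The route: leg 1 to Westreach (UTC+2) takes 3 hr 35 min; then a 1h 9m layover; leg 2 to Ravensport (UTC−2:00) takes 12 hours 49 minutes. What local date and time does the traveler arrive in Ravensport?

19:23 on November 8

Convert departure to UTC: 23:50 + 4:00 = 03:50 UTC on Nov 8.
Add 3 hours 35 minutes leg 1 → 07:25 UTC.
Add 1 hour 9 minutes layover in Westreach → 08:34 UTC.
Add 12 hours and 49 minutes leg 2 → 21:23 UTC.
Ravensport is UTC−2:00, so local arrival = 21:23 − 2:00 = 19:23 on Nov 8.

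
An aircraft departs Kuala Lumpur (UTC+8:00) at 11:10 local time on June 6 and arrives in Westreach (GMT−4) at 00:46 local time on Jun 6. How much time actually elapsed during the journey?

Departure in UTC: 11:10 − 8:00 = 03:10 on Jun 6.
Arrival in UTC: 00:46 + 4:00 = 04:46 on Jun 6.
Elapsed = 04:46 − 03:10 = 1 hour 36 minutes.

1 hour 36 minutes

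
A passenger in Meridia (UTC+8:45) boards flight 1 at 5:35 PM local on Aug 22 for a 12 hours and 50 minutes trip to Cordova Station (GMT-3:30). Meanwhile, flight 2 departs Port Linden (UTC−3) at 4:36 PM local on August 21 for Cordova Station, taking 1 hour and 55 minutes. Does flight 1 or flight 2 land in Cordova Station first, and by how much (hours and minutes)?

Flight 1 in UTC: 5:35 PM − 8:45 = 8:50 AM on Aug 22.
+12 hours and 50 minutes → arrive 9:40 PM UTC on Aug 22.
Flight 2 in UTC: 4:36 PM + 3:00 = 7:36 PM on Aug 21.
+1 hour 55 minutes → arrive 9:31 PM UTC on Aug 21.
Flight 2 lands earlier by 24 hours 9 minutes.

the second, by 24 hours 9 minutes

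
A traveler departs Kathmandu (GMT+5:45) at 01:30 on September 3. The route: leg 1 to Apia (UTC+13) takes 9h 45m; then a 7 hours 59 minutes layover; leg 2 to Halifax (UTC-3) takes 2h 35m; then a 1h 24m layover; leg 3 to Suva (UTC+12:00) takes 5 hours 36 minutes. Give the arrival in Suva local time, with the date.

11:04 on September 4

Convert departure to UTC: 01:30 − 5:45 = 19:45 UTC on Sep 2.
Add 9 hours 45 minutes leg 1 → 05:30 UTC (Sep 3).
Add 7 hours 59 minutes layover in Apia → 13:29 UTC.
Add 2 hours and 35 minutes leg 2 → 16:04 UTC.
Add 1 hour and 24 minutes layover in Halifax → 17:28 UTC.
Add 5 hours and 36 minutes leg 3 → 23:04 UTC.
Suva is UTC+12:00, so local arrival = 23:04 + 12:00 = 11:04 on Sep 4.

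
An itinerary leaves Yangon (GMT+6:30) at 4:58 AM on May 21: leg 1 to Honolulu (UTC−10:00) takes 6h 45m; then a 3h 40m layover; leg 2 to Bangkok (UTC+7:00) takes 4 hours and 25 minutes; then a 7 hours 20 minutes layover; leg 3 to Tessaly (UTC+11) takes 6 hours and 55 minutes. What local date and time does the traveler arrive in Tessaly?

Convert departure to UTC: 4:58 AM − 6:30 = 10:28 PM UTC on May 20.
Add 6 hours 45 minutes leg 1 → 5:13 AM UTC (May 21).
Add 3 hours and 40 minutes layover in Honolulu → 8:53 AM UTC.
Add 4 hours and 25 minutes leg 2 → 1:18 PM UTC.
Add 7 hours 20 minutes layover in Bangkok → 8:38 PM UTC.
Add 6 hours and 55 minutes leg 3 → 3:33 AM UTC (May 22).
Tessaly is UTC+11:00, so local arrival = 3:33 AM + 11:00 = 2:33 PM on May 22.

2:33 PM on May 22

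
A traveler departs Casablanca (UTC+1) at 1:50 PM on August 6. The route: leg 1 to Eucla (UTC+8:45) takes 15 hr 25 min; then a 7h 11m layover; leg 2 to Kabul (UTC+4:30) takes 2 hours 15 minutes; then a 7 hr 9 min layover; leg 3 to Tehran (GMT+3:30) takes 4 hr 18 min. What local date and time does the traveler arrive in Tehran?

Convert departure to UTC: 1:50 PM − 1:00 = 12:50 PM UTC on Aug 6.
Add 15 hours and 25 minutes leg 1 → 4:15 AM UTC (Aug 7).
Add 7 hours and 11 minutes layover in Eucla → 11:26 AM UTC.
Add 2 hours and 15 minutes leg 2 → 1:41 PM UTC.
Add 7 hours and 9 minutes layover in Kabul → 8:50 PM UTC.
Add 4 hours 18 minutes leg 3 → 1:08 AM UTC (Aug 8).
Tehran is UTC+3:30, so local arrival = 1:08 AM + 3:30 = 4:38 AM on Aug 8.

4:38 AM on August 8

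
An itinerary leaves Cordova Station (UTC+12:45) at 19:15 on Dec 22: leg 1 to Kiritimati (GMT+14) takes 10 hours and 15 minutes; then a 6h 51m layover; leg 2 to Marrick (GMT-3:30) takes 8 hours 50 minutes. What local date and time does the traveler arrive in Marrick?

04:56 on December 23

Convert departure to UTC: 19:15 − 12:45 = 06:30 UTC on Dec 22.
Add 10 hours and 15 minutes leg 1 → 16:45 UTC.
Add 6 hours and 51 minutes layover in Kiritimati → 23:36 UTC.
Add 8 hours 50 minutes leg 2 → 08:26 UTC (Dec 23).
Marrick is UTC−3:30, so local arrival = 08:26 − 3:30 = 04:56 on Dec 23.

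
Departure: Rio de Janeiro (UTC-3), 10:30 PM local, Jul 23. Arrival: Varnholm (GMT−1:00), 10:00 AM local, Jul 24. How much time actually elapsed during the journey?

Departure in UTC: 10:30 PM + 3:00 = 1:30 AM on Jul 24.
Arrival in UTC: 10:00 AM + 1:00 = 11:00 AM on Jul 24.
Elapsed = 11:00 AM − 1:30 AM = 9 hours 30 minutes.

9 hours 30 minutes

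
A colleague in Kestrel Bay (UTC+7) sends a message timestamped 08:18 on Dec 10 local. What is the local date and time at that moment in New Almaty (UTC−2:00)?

23:18 on December 9

In UTC: 08:18 − 7:00 = 01:18 on Dec 10.
New Almaty is UTC−2:00: 01:18 − 2:00 = 23:18 on Dec 9.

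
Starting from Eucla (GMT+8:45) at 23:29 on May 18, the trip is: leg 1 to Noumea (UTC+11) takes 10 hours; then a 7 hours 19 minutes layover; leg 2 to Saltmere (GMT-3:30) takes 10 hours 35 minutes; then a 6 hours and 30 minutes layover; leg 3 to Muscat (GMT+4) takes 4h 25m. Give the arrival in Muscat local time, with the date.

09:33 on May 20

Convert departure to UTC: 23:29 − 8:45 = 14:44 UTC on May 18.
Add 10 hours leg 1 → 00:44 UTC (May 19).
Add 7 hours 19 minutes layover in Noumea → 08:03 UTC.
Add 10 hours 35 minutes leg 2 → 18:38 UTC.
Add 6 hours 30 minutes layover in Saltmere → 01:08 UTC (May 20).
Add 4 hours and 25 minutes leg 3 → 05:33 UTC.
Muscat is UTC+4:00, so local arrival = 05:33 + 4:00 = 09:33 on May 20.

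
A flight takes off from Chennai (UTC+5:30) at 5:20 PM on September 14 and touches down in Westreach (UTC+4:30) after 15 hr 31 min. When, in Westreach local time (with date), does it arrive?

7:51 AM on Sep 15

Convert departure to UTC: 5:20 PM − 5:30 = 11:50 AM UTC on Sep 14.
Add 15 hours 31 minutes travel time → 3:21 AM UTC (Sep 15).
Westreach is UTC+4:30, so local arrival = 3:21 AM + 4:30 = 7:51 AM on Sep 15.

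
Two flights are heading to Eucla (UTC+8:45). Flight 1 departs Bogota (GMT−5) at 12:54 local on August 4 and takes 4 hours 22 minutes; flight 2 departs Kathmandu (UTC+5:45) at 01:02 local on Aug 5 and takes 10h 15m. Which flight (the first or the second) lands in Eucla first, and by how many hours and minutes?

Flight 1 in UTC: 12:54 + 5:00 = 17:54 on Aug 4.
+4 hours 22 minutes → arrive 22:16 UTC on Aug 4.
Flight 2 in UTC: 01:02 − 5:45 = 19:17 on Aug 4.
+10 hours and 15 minutes → arrive 05:32 UTC on Aug 5.
Flight 1 lands earlier by 7 hours 16 minutes.

the first, by 7 hours 16 minutes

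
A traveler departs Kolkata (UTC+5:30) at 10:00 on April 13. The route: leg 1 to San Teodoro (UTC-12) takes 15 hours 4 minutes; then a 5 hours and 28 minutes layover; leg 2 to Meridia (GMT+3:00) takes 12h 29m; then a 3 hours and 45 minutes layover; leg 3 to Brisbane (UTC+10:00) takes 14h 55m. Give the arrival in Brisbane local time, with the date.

18:11 on April 15

Convert departure to UTC: 10:00 − 5:30 = 04:30 UTC on Apr 13.
Add 15 hours 4 minutes leg 1 → 19:34 UTC.
Add 5 hours 28 minutes layover in San Teodoro → 01:02 UTC (Apr 14).
Add 12 hours 29 minutes leg 2 → 13:31 UTC.
Add 3 hours 45 minutes layover in Meridia → 17:16 UTC.
Add 14 hours 55 minutes leg 3 → 08:11 UTC (Apr 15).
Brisbane is UTC+10:00, so local arrival = 08:11 + 10:00 = 18:11 on Apr 15.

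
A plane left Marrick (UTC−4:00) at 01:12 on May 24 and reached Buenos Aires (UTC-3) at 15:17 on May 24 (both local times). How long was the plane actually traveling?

Departure in UTC: 01:12 + 4:00 = 05:12 on May 24.
Arrival in UTC: 15:17 + 3:00 = 18:17 on May 24.
Elapsed = 18:17 − 05:12 = 13 hours 5 minutes.

13 hours 5 minutes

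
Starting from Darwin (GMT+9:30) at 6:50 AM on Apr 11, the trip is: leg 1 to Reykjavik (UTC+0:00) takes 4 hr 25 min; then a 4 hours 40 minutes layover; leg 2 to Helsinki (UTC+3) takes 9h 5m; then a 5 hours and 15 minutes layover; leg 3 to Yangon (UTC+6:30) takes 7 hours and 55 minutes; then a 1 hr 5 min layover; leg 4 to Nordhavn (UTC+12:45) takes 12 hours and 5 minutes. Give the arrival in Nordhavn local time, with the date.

6:35 AM on Apr 13

Convert departure to UTC: 6:50 AM − 9:30 = 9:20 PM UTC on Apr 10.
Add 4 hours 25 minutes leg 1 → 1:45 AM UTC (Apr 11).
Add 4 hours 40 minutes layover in Reykjavik → 6:25 AM UTC.
Add 9 hours and 5 minutes leg 2 → 3:30 PM UTC.
Add 5 hours and 15 minutes layover in Helsinki → 8:45 PM UTC.
Add 7 hours 55 minutes leg 3 → 4:40 AM UTC (Apr 12).
Add 1 hour and 5 minutes layover in Yangon → 5:45 AM UTC.
Add 12 hours and 5 minutes leg 4 → 5:50 PM UTC.
Nordhavn is UTC+12:45, so local arrival = 5:50 PM + 12:45 = 6:35 AM on Apr 13.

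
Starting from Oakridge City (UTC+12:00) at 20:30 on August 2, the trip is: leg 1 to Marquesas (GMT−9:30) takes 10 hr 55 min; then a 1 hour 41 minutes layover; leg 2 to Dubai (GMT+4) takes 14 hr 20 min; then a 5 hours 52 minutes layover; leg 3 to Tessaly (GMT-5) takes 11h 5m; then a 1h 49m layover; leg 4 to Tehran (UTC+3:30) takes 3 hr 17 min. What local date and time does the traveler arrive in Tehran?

12:59 on August 4

Convert departure to UTC: 20:30 − 12:00 = 08:30 UTC on Aug 2.
Add 10 hours 55 minutes leg 1 → 19:25 UTC.
Add 1 hour 41 minutes layover in Marquesas → 21:06 UTC.
Add 14 hours and 20 minutes leg 2 → 11:26 UTC (Aug 3).
Add 5 hours 52 minutes layover in Dubai → 17:18 UTC.
Add 11 hours and 5 minutes leg 3 → 04:23 UTC (Aug 4).
Add 1 hour 49 minutes layover in Tessaly → 06:12 UTC.
Add 3 hours 17 minutes leg 4 → 09:29 UTC.
Tehran is UTC+3:30, so local arrival = 09:29 + 3:30 = 12:59 on Aug 4.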